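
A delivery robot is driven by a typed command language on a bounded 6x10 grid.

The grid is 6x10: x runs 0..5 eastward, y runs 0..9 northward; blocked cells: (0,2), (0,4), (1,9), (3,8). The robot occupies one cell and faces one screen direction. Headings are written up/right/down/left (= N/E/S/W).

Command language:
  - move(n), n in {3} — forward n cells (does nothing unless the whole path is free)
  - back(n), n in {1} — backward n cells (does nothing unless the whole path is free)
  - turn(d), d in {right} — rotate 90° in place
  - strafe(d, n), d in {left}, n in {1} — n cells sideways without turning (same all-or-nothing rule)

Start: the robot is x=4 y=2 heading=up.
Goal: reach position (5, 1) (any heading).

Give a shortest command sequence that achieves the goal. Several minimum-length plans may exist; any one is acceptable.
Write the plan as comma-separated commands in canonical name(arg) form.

t0: x=4 y=2 heading=up
t=1 back(1) ⇒ x=4 y=1 heading=up
t=2 turn(right) ⇒ x=4 y=1 heading=right
t=3 turn(right) ⇒ x=4 y=1 heading=down
t=4 strafe(left, 1) ⇒ x=5 y=1 heading=down
nothing shorter than 4 reaches the goal.

back(1), turn(right), turn(right), strafe(left, 1)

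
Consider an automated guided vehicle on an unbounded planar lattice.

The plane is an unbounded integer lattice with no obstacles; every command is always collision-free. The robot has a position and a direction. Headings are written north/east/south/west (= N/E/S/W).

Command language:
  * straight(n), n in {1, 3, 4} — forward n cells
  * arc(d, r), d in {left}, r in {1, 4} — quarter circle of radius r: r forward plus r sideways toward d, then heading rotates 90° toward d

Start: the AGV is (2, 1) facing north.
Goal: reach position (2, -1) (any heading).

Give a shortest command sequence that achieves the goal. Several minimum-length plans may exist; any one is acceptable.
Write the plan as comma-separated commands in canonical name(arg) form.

straight(4), arc(left, 1), arc(left, 4), arc(left, 4), arc(left, 1)

t0: (2, 1) facing north
step 1 (straight(4)): (2, 5) facing north
step 2 (arc(left, 1)): (1, 6) facing west
step 3 (arc(left, 4)): (-3, 2) facing south
step 4 (arc(left, 4)): (1, -2) facing east
step 5 (arc(left, 1)): (2, -1) facing north
minimal: 5 command(s), checked below 5.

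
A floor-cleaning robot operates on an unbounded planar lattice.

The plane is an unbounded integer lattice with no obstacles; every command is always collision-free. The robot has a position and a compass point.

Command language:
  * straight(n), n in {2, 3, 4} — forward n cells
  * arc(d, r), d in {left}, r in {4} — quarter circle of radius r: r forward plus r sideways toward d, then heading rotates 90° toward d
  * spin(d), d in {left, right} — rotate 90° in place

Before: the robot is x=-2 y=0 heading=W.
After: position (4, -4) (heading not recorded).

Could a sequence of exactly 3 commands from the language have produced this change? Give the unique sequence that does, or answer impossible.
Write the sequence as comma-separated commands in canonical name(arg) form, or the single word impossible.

spin(left), arc(left, 4), straight(2)

key: order matters: swapping spin(left) and straight(2) lands elsewhere
begin: x=-2 y=0 heading=W
1. spin(left) → x=-2 y=0 heading=S
2. arc(left, 4) → x=2 y=-4 heading=E
3. straight(2) → x=4 y=-4 heading=E
no other 3-command option fits: unique.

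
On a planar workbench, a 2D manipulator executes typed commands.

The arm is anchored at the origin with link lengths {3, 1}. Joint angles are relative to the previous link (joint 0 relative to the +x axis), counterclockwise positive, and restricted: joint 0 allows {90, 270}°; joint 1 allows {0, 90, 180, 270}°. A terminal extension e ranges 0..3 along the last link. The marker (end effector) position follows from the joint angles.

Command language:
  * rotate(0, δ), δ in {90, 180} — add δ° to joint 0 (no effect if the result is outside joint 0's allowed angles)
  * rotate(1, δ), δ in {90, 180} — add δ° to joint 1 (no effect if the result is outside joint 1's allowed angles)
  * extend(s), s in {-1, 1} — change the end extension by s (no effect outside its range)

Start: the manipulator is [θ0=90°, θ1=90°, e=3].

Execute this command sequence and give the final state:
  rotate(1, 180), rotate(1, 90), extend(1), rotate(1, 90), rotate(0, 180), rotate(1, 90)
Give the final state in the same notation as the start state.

from: [θ0=90°, θ1=90°, e=3]
t=1 rotate(1, 180) ⇒ [θ0=90°, θ1=270°, e=3]
t=2 rotate(1, 90) ⇒ [θ0=90°, θ1=0°, e=3]
t=3 extend(1) ⇒ [θ0=90°, θ1=0°, e=3]
t=4 rotate(1, 90) ⇒ [θ0=90°, θ1=90°, e=3]
t=5 rotate(0, 180) ⇒ [θ0=270°, θ1=90°, e=3]
t=6 rotate(1, 90) ⇒ [θ0=270°, θ1=180°, e=3]

[θ0=270°, θ1=180°, e=3]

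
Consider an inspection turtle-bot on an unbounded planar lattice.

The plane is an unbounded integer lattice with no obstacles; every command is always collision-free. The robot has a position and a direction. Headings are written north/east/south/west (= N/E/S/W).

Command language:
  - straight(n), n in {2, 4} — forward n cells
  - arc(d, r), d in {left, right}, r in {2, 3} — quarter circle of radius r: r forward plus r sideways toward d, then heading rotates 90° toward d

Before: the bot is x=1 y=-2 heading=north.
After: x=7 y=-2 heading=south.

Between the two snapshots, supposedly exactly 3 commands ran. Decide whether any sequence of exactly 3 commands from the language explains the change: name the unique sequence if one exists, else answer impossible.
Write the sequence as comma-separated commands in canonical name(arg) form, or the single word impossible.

arc(right, 2), straight(2), arc(right, 2)

key: position moved to (7,-2) AND the heading swung to S — translation plus rotation needed
t0: x=1 y=-2 heading=north
1. arc(right, 2) → x=3 y=0 heading=east
2. straight(2) → x=5 y=0 heading=east
3. arc(right, 2) → x=7 y=-2 heading=south
no rival 3-sequence matches.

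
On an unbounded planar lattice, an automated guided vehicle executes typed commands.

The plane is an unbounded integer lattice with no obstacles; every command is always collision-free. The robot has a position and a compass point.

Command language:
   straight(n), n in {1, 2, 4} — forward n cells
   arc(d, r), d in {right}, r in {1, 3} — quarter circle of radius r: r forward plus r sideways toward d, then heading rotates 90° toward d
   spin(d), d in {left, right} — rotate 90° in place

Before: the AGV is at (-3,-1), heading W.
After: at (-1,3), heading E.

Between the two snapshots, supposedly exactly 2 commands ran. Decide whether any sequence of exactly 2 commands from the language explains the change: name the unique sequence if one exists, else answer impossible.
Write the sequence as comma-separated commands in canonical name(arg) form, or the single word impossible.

arc(right, 1), arc(right, 3)

key: position moved to (-1,3) AND the heading swung to E — translation plus rotation needed
t0: at (-3,-1), heading W
t=1 arc(right, 1) ⇒ at (-4,0), heading N
t=2 arc(right, 3) ⇒ at (-1,3), heading E
no rival 2-sequence matches.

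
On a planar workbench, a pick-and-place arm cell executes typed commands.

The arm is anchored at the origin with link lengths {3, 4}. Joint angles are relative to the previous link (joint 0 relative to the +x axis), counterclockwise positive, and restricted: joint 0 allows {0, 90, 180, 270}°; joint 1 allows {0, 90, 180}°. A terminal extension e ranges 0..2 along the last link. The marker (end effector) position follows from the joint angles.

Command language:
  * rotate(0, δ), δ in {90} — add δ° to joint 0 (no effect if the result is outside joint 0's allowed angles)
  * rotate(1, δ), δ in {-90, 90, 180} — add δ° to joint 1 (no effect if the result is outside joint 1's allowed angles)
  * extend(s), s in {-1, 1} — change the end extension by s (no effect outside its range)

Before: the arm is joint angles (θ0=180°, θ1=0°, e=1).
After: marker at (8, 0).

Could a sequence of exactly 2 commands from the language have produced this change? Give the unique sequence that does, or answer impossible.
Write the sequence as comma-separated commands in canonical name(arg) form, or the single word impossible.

from: joint angles (θ0=180°, θ1=0°, e=1)
t=1 rotate(0, 90) ⇒ joint angles (θ0=270°, θ1=0°, e=1)
t=2 rotate(0, 90) ⇒ joint angles (θ0=0°, θ1=0°, e=1)
no rival 2-sequence matches.

rotate(0, 90), rotate(0, 90)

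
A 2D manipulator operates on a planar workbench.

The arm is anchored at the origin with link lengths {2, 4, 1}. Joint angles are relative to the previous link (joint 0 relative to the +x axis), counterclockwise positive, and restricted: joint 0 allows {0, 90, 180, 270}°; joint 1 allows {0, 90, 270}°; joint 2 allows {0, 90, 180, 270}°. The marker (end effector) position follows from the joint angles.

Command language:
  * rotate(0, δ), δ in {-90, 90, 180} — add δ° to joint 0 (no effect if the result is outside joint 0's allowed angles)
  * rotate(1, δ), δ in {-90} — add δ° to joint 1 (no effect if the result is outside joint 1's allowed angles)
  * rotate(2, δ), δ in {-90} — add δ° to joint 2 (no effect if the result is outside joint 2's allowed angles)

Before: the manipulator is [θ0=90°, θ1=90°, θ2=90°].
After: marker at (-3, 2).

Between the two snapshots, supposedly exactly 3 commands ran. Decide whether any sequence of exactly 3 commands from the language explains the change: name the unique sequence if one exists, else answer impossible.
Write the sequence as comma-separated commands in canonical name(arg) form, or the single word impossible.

from: [θ0=90°, θ1=90°, θ2=90°]
[1] after rotate(2, -90): [θ0=90°, θ1=90°, θ2=0°]
[2] after rotate(2, -90): [θ0=90°, θ1=90°, θ2=270°]
[3] after rotate(2, -90): [θ0=90°, θ1=90°, θ2=180°]
uniquely the one of 125 3-step routes that fits.

rotate(2, -90), rotate(2, -90), rotate(2, -90)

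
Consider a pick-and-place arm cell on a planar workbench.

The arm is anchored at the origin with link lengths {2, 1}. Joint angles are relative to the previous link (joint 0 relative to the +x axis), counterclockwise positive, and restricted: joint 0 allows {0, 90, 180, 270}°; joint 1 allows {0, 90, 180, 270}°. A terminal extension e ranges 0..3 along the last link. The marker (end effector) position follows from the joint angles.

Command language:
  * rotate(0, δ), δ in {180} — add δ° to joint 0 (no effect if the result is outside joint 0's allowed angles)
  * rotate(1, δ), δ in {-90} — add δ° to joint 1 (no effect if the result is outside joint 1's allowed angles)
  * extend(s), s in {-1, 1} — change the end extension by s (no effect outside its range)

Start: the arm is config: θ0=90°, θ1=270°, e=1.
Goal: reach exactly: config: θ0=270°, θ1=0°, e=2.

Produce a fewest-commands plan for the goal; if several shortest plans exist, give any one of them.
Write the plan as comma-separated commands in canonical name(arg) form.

rotate(1, -90), rotate(1, -90), rotate(1, -90), extend(1), rotate(0, 180)

start: config: θ0=90°, θ1=270°, e=1
step 1 (rotate(1, -90)): config: θ0=90°, θ1=180°, e=1
step 2 (rotate(1, -90)): config: θ0=90°, θ1=90°, e=1
step 3 (rotate(1, -90)): config: θ0=90°, θ1=0°, e=1
step 4 (extend(1)): config: θ0=90°, θ1=0°, e=2
step 5 (rotate(0, 180)): config: θ0=270°, θ1=0°, e=2
shorter routes all fall short; 5 is best.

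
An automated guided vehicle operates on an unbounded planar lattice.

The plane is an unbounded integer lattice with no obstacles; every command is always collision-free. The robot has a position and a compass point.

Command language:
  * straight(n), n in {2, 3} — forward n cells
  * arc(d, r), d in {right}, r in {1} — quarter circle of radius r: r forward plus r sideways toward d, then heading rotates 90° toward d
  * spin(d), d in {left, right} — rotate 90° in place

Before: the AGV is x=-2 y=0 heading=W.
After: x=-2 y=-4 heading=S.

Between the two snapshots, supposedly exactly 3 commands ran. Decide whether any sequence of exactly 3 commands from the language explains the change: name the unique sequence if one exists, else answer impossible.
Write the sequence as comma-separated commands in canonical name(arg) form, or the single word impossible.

key: position moved to (-2,-4) AND the heading swung to S — translation plus rotation needed
from: x=-2 y=0 heading=W
[1] after spin(left): x=-2 y=0 heading=S
[2] after straight(2): x=-2 y=-2 heading=S
[3] after straight(2): x=-2 y=-4 heading=S
all 125 alternatives checked — unique.

spin(left), straight(2), straight(2)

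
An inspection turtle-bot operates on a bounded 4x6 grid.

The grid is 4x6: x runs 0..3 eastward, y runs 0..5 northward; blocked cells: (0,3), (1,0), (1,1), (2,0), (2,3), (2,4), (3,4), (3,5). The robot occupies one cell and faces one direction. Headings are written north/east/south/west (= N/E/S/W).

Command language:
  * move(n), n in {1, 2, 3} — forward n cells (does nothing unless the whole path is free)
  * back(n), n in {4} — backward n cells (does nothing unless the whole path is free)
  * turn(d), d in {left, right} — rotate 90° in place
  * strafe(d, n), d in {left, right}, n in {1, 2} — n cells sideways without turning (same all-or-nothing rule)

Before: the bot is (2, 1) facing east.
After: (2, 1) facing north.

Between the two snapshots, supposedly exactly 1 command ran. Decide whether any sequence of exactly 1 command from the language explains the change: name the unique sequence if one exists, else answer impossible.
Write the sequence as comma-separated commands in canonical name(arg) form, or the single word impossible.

turn(left)

key: parked at (2,1) the whole time — nothing moves the robot
start: (2, 1) facing east
1. turn(left) → (2, 1) facing north
uniquely the one of 10 1-step routes that fits.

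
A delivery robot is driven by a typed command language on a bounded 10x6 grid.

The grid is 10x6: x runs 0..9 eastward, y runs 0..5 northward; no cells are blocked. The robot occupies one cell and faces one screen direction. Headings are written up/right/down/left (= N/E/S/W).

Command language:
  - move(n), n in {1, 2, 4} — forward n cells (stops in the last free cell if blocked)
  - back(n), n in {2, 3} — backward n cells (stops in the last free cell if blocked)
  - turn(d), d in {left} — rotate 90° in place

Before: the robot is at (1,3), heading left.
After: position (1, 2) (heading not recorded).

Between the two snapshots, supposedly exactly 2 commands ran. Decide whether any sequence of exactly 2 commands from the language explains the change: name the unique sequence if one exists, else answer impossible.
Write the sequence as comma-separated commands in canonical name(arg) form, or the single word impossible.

key: running move(1) before turn(left) would end elsewhere — order is forced
begin: at (1,3), heading left
1. turn(left) → at (1,3), heading down
2. move(1) → at (1,2), heading down
no rival 2-sequence matches.

turn(left), move(1)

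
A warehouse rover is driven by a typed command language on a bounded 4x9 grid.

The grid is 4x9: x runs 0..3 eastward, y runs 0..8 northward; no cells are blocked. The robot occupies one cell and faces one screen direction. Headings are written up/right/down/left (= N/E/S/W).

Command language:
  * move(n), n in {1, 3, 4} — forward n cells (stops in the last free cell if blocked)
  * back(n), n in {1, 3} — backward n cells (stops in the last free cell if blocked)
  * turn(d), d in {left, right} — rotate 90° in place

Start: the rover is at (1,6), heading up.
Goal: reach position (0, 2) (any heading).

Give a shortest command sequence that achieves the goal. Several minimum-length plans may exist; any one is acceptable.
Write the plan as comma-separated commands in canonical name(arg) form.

turn(left), move(3), turn(left), move(4)

begin: at (1,6), heading up
t=1 turn(left) ⇒ at (1,6), heading left
t=2 move(3) ⇒ at (0,6), heading left
t=3 turn(left) ⇒ at (0,6), heading down
t=4 move(4) ⇒ at (0,2), heading down
nothing shorter than 4 reaches the goal.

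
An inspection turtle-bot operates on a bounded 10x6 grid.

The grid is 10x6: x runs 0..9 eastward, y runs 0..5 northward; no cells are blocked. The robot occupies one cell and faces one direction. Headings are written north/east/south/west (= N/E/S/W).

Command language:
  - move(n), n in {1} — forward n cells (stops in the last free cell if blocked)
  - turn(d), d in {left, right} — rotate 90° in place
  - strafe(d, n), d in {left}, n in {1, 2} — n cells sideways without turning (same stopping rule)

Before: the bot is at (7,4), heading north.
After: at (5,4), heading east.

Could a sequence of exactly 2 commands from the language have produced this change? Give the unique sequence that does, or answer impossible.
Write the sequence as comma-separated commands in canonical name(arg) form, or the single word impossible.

strafe(left, 2), turn(right)

key: running turn(right) before strafe(left, 2) would end elsewhere — order is forced
t0: at (7,4), heading north
step 1 (strafe(left, 2)): at (5,4), heading north
step 2 (turn(right)): at (5,4), heading east
uniquely the one of 25 2-step routes that fits.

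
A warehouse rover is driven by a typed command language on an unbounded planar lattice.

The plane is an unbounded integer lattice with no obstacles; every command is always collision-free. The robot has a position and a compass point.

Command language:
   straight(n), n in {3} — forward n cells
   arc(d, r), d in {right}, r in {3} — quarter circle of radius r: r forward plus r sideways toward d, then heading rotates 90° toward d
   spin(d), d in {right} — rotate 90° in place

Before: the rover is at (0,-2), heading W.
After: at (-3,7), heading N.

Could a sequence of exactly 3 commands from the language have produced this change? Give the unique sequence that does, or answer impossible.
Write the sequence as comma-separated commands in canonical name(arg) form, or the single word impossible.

arc(right, 3), straight(3), straight(3)

key: running straight(3) before arc(right, 3) would end elsewhere — order is forced
begin: at (0,-2), heading W
[1] after arc(right, 3): at (-3,1), heading N
[2] after straight(3): at (-3,4), heading N
[3] after straight(3): at (-3,7), heading N
no rival 3-sequence matches.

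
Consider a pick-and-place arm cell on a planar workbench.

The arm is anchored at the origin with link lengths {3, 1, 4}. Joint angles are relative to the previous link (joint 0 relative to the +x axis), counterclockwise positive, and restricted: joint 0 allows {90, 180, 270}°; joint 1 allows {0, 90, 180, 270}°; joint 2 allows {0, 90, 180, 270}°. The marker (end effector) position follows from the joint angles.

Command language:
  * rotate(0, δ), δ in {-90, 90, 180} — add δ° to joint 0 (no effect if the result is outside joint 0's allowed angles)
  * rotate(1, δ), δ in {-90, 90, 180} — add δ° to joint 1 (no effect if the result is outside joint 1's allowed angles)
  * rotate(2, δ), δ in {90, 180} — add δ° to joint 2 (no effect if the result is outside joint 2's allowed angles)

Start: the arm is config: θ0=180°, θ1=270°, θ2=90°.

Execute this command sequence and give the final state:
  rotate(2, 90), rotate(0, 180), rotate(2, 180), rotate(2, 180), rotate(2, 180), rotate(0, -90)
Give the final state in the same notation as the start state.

t0: config: θ0=180°, θ1=270°, θ2=90°
step 1 (rotate(2, 90)): config: θ0=180°, θ1=270°, θ2=180°
step 2 (rotate(0, 180)): config: θ0=180°, θ1=270°, θ2=180°
step 3 (rotate(2, 180)): config: θ0=180°, θ1=270°, θ2=0°
step 4 (rotate(2, 180)): config: θ0=180°, θ1=270°, θ2=180°
step 5 (rotate(2, 180)): config: θ0=180°, θ1=270°, θ2=0°
step 6 (rotate(0, -90)): config: θ0=90°, θ1=270°, θ2=0°

config: θ0=90°, θ1=270°, θ2=0°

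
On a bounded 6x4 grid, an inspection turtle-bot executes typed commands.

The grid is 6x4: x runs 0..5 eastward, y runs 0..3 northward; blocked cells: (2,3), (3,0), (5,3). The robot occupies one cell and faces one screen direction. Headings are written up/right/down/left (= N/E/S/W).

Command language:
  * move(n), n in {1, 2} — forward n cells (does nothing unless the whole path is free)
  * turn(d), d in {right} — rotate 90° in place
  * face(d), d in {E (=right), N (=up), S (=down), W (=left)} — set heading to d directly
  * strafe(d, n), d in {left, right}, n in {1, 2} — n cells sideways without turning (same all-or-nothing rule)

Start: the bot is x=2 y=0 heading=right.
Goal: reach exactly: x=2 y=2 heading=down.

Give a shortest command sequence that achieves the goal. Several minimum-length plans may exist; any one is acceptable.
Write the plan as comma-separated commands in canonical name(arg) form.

from: x=2 y=0 heading=right
step 1 (strafe(left, 2)): x=2 y=2 heading=right
step 2 (turn(right)): x=2 y=2 heading=down
no 1-step plan works, so 2 is optimal.

strafe(left, 2), turn(right)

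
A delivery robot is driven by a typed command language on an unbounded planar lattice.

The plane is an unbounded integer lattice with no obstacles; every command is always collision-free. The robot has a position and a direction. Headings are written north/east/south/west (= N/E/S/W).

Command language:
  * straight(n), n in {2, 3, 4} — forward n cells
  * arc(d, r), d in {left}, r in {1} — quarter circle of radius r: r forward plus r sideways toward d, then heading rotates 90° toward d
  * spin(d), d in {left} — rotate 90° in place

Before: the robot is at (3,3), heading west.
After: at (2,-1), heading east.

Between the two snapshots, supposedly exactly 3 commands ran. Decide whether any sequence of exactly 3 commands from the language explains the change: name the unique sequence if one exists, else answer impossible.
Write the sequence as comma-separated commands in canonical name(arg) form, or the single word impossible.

key: position moved to (2,-1) AND the heading swung to E — translation plus rotation needed
begin: at (3,3), heading west
t=1 arc(left, 1) ⇒ at (2,2), heading south
t=2 straight(3) ⇒ at (2,-1), heading south
t=3 spin(left) ⇒ at (2,-1), heading east
no rival 3-sequence matches.

arc(left, 1), straight(3), spin(left)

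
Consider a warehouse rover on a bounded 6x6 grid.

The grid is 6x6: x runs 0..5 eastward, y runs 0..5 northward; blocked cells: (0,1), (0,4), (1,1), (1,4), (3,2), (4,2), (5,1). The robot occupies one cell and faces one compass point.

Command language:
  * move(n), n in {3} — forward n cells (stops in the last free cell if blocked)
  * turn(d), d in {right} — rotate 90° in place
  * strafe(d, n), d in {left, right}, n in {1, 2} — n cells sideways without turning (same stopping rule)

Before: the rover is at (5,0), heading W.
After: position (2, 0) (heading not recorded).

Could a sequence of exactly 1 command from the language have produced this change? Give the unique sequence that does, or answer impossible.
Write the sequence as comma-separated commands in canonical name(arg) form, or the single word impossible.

initial: at (5,0), heading W
step 1 (move(3)): at (2,0), heading W
uniquely the one of 6 1-step routes that fits.

move(3)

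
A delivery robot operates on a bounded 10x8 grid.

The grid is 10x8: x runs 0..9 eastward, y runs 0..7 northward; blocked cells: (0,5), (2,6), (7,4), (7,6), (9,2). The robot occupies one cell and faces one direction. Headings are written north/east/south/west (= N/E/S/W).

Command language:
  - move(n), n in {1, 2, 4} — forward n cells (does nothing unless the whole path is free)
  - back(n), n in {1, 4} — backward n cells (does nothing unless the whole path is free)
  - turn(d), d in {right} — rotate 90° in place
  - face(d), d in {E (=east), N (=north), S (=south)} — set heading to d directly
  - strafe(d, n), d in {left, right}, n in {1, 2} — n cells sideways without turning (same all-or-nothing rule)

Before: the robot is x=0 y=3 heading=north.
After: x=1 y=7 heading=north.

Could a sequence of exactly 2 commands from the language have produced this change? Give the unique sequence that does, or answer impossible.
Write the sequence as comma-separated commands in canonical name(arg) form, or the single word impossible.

strafe(right, 1), move(4)

key: running move(4) before strafe(right, 1) would end elsewhere — order is forced
t0: x=0 y=3 heading=north
t=1 strafe(right, 1) ⇒ x=1 y=3 heading=north
t=2 move(4) ⇒ x=1 y=7 heading=north
all 169 alternatives checked — unique.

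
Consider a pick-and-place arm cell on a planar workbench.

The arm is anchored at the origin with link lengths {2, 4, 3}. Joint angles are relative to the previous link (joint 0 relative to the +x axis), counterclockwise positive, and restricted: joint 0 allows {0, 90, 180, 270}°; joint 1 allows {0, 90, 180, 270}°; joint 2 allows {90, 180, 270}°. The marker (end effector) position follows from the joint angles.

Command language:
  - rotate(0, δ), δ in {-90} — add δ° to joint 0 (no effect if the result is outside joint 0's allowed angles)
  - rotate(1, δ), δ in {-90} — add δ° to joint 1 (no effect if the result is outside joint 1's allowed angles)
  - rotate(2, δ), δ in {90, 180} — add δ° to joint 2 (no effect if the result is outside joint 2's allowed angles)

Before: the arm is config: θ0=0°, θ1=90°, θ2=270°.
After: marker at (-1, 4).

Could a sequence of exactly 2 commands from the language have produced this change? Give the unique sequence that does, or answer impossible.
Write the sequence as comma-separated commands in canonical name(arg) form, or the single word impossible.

key: running rotate(2, 180) before rotate(2, 90) would end elsewhere — order is forced
t0: config: θ0=0°, θ1=90°, θ2=270°
t=1 rotate(2, 90) ⇒ config: θ0=0°, θ1=90°, θ2=270°
t=2 rotate(2, 180) ⇒ config: θ0=0°, θ1=90°, θ2=90°
uniquely the one of 16 2-step routes that fits.

rotate(2, 90), rotate(2, 180)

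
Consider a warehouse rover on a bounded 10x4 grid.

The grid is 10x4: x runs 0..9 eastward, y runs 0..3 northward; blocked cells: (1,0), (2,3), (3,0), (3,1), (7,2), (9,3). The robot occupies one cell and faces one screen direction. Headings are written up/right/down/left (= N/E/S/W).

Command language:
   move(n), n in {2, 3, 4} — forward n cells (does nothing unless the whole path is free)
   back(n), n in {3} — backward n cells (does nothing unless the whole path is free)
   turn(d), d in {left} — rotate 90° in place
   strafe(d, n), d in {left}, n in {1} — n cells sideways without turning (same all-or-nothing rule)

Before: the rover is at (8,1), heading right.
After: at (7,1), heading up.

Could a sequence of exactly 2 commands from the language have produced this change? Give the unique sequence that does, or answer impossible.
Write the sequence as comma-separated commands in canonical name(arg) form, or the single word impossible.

key: running strafe(left, 1) before turn(left) would end elsewhere — order is forced
start: at (8,1), heading right
step 1 (turn(left)): at (8,1), heading up
step 2 (strafe(left, 1)): at (7,1), heading up
no rival 2-sequence matches.

turn(left), strafe(left, 1)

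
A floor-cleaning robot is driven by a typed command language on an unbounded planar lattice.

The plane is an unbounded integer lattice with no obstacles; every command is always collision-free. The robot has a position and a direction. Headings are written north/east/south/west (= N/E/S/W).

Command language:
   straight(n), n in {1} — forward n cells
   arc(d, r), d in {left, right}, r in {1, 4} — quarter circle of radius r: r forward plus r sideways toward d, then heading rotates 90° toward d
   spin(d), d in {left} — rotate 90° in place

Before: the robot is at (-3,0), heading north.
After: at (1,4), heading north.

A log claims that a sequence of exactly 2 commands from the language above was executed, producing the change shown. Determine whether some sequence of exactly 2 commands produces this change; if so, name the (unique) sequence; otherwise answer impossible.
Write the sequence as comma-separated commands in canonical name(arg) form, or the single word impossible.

arc(right, 4), spin(left)

key: order matters: swapping arc(right, 4) and spin(left) lands elsewhere
t0: at (-3,0), heading north
[1] after arc(right, 4): at (1,4), heading east
[2] after spin(left): at (1,4), heading north
all 36 alternatives checked — unique.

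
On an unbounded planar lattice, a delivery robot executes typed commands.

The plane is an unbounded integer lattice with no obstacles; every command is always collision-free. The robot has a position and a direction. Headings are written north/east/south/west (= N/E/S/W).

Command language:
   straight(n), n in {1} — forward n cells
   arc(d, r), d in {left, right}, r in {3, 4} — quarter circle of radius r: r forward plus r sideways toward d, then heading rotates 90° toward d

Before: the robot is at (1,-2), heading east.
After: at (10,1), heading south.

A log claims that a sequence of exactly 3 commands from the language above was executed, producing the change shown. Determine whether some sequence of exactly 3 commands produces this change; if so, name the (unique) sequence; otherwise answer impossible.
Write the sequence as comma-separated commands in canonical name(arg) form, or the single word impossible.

key: position moved to (10,1) AND the heading swung to S — translation plus rotation needed
from: at (1,-2), heading east
1. arc(left, 3) → at (4,1), heading north
2. arc(right, 3) → at (7,4), heading east
3. arc(right, 3) → at (10,1), heading south
no rival 3-sequence matches.

arc(left, 3), arc(right, 3), arc(right, 3)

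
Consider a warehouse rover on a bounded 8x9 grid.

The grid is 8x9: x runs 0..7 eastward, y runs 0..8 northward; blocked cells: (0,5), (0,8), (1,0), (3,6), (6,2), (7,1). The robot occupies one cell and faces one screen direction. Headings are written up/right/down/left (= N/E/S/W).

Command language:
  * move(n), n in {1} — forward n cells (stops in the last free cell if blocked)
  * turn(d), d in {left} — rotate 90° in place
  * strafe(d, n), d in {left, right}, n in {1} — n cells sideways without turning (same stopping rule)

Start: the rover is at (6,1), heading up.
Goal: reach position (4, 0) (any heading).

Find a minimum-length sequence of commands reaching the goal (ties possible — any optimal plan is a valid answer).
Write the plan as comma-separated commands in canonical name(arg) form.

start: at (6,1), heading up
t=1 strafe(left, 1) ⇒ at (5,1), heading up
t=2 strafe(left, 1) ⇒ at (4,1), heading up
t=3 turn(left) ⇒ at (4,1), heading left
t=4 strafe(left, 1) ⇒ at (4,0), heading left
no 3-step plan works, so 4 is optimal.

strafe(left, 1), strafe(left, 1), turn(left), strafe(left, 1)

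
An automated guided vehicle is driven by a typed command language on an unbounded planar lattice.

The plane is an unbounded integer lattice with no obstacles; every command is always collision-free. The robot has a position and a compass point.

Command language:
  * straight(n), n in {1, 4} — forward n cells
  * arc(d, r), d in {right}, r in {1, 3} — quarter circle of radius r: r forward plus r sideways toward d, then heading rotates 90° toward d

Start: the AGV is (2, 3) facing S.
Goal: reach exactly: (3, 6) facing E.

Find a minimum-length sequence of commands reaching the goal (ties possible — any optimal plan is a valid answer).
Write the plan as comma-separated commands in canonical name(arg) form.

arc(right, 1), arc(right, 1), arc(right, 3)

start: (2, 3) facing S
1. arc(right, 1) → (1, 2) facing W
2. arc(right, 1) → (0, 3) facing N
3. arc(right, 3) → (3, 6) facing E
no 2-step plan works, so 3 is optimal.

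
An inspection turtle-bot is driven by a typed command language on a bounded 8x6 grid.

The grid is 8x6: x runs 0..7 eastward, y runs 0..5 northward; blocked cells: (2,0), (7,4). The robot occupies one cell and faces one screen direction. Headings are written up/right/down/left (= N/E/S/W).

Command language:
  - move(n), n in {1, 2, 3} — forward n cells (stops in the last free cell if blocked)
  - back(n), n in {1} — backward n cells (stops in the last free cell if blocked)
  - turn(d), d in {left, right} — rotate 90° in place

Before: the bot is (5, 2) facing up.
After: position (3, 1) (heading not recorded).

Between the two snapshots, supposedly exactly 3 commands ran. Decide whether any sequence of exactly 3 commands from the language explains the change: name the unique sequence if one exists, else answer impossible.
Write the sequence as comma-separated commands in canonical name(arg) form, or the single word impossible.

back(1), turn(left), move(2)

key: running move(2) before back(1) would end elsewhere — order is forced
begin: (5, 2) facing up
1. back(1) → (5, 1) facing up
2. turn(left) → (5, 1) facing left
3. move(2) → (3, 1) facing left
no rival 3-sequence matches.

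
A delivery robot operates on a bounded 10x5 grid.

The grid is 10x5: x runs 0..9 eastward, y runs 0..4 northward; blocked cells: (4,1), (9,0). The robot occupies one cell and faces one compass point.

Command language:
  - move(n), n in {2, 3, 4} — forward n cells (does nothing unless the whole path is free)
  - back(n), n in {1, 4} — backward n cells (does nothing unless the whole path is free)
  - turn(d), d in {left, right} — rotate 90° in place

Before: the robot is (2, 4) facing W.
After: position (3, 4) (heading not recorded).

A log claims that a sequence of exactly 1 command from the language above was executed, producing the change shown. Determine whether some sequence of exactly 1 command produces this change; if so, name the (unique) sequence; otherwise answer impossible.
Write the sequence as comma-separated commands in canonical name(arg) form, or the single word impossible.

begin: (2, 4) facing W
1. back(1) → (3, 4) facing W
no other 1-command option fits: unique.

back(1)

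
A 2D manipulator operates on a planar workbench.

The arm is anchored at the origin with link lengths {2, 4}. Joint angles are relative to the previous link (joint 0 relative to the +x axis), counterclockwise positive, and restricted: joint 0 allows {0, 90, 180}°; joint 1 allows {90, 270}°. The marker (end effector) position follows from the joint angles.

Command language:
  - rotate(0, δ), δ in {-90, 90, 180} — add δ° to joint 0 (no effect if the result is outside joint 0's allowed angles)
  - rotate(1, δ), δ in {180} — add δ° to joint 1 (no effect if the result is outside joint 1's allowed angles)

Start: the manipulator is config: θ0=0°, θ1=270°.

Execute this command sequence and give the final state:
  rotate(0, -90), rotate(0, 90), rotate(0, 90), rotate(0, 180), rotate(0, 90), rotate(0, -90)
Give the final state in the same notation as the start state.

start: config: θ0=0°, θ1=270°
step 1 (rotate(0, -90)): config: θ0=0°, θ1=270°
step 2 (rotate(0, 90)): config: θ0=90°, θ1=270°
step 3 (rotate(0, 90)): config: θ0=180°, θ1=270°
step 4 (rotate(0, 180)): config: θ0=0°, θ1=270°
step 5 (rotate(0, 90)): config: θ0=90°, θ1=270°
step 6 (rotate(0, -90)): config: θ0=0°, θ1=270°

config: θ0=0°, θ1=270°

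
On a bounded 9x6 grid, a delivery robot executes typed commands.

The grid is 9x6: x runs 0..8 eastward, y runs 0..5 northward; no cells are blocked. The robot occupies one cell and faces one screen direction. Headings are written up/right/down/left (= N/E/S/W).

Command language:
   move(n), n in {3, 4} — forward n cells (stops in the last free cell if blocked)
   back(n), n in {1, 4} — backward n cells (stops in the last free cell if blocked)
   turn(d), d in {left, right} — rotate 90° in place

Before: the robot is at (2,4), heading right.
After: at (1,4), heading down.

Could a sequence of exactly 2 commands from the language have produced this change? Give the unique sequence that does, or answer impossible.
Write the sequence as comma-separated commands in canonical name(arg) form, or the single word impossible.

key: order matters: swapping back(1) and turn(right) lands elsewhere
begin: at (2,4), heading right
step 1 (back(1)): at (1,4), heading right
step 2 (turn(right)): at (1,4), heading down
no other 2-command option fits: unique.

back(1), turn(right)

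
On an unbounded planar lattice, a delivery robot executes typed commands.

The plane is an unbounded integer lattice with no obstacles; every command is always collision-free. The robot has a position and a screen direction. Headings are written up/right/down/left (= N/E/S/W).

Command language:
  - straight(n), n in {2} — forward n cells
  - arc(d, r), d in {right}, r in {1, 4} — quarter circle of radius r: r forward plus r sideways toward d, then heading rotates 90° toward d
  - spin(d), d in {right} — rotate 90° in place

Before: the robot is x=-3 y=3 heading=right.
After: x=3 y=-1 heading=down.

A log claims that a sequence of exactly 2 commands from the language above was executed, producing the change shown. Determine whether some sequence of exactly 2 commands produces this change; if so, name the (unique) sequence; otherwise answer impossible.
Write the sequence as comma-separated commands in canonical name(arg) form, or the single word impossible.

straight(2), arc(right, 4)

key: position moved to (3,-1) AND the heading swung to S — translation plus rotation needed
begin: x=-3 y=3 heading=right
1. straight(2) → x=-1 y=3 heading=right
2. arc(right, 4) → x=3 y=-1 heading=down
no other 2-command option fits: unique.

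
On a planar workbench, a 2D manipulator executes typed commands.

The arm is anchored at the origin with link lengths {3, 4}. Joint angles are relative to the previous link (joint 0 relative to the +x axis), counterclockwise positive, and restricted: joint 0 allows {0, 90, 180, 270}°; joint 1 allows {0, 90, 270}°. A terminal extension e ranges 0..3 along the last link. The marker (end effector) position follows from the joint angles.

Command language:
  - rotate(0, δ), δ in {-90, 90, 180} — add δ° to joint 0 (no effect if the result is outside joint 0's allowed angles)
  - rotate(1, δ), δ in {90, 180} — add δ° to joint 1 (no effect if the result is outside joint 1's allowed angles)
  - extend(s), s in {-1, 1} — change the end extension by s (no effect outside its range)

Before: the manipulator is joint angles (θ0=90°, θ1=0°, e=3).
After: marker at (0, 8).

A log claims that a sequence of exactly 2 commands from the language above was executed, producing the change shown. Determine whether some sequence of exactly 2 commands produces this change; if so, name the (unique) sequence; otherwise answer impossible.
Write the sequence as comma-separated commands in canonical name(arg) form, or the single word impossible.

extend(-1), extend(-1)

initial: joint angles (θ0=90°, θ1=0°, e=3)
1. extend(-1) → joint angles (θ0=90°, θ1=0°, e=2)
2. extend(-1) → joint angles (θ0=90°, θ1=0°, e=1)
uniquely the one of 49 2-step routes that fits.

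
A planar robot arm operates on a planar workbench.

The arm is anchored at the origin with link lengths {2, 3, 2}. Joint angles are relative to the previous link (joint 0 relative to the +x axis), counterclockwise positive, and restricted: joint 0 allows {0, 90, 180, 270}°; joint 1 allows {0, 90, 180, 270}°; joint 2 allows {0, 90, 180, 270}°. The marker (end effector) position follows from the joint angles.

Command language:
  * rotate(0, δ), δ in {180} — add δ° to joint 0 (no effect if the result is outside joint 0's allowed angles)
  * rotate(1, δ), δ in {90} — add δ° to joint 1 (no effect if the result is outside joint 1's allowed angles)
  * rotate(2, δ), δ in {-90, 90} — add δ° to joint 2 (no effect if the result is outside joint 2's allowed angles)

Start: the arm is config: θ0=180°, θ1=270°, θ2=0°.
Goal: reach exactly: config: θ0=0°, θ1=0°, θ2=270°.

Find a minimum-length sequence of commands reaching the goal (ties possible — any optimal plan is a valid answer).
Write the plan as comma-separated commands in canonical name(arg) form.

rotate(1, 90), rotate(0, 180), rotate(2, -90)

from: config: θ0=180°, θ1=270°, θ2=0°
step 1 (rotate(1, 90)): config: θ0=180°, θ1=0°, θ2=0°
step 2 (rotate(0, 180)): config: θ0=0°, θ1=0°, θ2=0°
step 3 (rotate(2, -90)): config: θ0=0°, θ1=0°, θ2=270°
minimal: 3 command(s), checked below 3.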